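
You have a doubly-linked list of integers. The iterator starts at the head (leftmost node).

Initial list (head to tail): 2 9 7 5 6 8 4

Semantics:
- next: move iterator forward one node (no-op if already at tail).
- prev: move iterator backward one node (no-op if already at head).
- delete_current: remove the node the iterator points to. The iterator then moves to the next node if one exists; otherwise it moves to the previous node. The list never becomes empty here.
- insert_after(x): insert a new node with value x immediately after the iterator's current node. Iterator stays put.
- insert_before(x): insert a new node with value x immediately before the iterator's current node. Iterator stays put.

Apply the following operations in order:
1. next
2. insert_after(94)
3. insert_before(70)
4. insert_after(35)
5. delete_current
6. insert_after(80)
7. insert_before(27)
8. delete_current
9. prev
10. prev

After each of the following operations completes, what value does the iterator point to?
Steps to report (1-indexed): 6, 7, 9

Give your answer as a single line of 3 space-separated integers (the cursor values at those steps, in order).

Answer: 35 35 27

Derivation:
After 1 (next): list=[2, 9, 7, 5, 6, 8, 4] cursor@9
After 2 (insert_after(94)): list=[2, 9, 94, 7, 5, 6, 8, 4] cursor@9
After 3 (insert_before(70)): list=[2, 70, 9, 94, 7, 5, 6, 8, 4] cursor@9
After 4 (insert_after(35)): list=[2, 70, 9, 35, 94, 7, 5, 6, 8, 4] cursor@9
After 5 (delete_current): list=[2, 70, 35, 94, 7, 5, 6, 8, 4] cursor@35
After 6 (insert_after(80)): list=[2, 70, 35, 80, 94, 7, 5, 6, 8, 4] cursor@35
After 7 (insert_before(27)): list=[2, 70, 27, 35, 80, 94, 7, 5, 6, 8, 4] cursor@35
After 8 (delete_current): list=[2, 70, 27, 80, 94, 7, 5, 6, 8, 4] cursor@80
After 9 (prev): list=[2, 70, 27, 80, 94, 7, 5, 6, 8, 4] cursor@27
After 10 (prev): list=[2, 70, 27, 80, 94, 7, 5, 6, 8, 4] cursor@70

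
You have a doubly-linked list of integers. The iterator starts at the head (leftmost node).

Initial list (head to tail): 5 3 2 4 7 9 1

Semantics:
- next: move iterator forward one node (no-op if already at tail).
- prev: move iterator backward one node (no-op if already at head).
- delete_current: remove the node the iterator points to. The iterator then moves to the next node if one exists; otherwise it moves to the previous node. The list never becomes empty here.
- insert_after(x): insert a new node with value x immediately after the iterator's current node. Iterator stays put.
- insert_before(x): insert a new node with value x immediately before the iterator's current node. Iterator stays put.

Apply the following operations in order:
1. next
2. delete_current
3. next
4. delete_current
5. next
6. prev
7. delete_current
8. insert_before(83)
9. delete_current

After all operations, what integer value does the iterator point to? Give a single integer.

Answer: 1

Derivation:
After 1 (next): list=[5, 3, 2, 4, 7, 9, 1] cursor@3
After 2 (delete_current): list=[5, 2, 4, 7, 9, 1] cursor@2
After 3 (next): list=[5, 2, 4, 7, 9, 1] cursor@4
After 4 (delete_current): list=[5, 2, 7, 9, 1] cursor@7
After 5 (next): list=[5, 2, 7, 9, 1] cursor@9
After 6 (prev): list=[5, 2, 7, 9, 1] cursor@7
After 7 (delete_current): list=[5, 2, 9, 1] cursor@9
After 8 (insert_before(83)): list=[5, 2, 83, 9, 1] cursor@9
After 9 (delete_current): list=[5, 2, 83, 1] cursor@1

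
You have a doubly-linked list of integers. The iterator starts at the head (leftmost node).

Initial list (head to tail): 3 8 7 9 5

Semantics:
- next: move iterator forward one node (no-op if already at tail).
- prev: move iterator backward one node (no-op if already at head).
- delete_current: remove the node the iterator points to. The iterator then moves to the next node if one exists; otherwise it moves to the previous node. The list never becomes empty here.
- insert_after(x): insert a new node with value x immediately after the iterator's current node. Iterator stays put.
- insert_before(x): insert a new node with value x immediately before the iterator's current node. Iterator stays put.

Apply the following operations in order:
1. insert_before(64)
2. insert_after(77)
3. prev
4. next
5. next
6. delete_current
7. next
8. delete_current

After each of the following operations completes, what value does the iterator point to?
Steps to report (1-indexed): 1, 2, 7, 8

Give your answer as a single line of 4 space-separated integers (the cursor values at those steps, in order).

Answer: 3 3 7 9

Derivation:
After 1 (insert_before(64)): list=[64, 3, 8, 7, 9, 5] cursor@3
After 2 (insert_after(77)): list=[64, 3, 77, 8, 7, 9, 5] cursor@3
After 3 (prev): list=[64, 3, 77, 8, 7, 9, 5] cursor@64
After 4 (next): list=[64, 3, 77, 8, 7, 9, 5] cursor@3
After 5 (next): list=[64, 3, 77, 8, 7, 9, 5] cursor@77
After 6 (delete_current): list=[64, 3, 8, 7, 9, 5] cursor@8
After 7 (next): list=[64, 3, 8, 7, 9, 5] cursor@7
After 8 (delete_current): list=[64, 3, 8, 9, 5] cursor@9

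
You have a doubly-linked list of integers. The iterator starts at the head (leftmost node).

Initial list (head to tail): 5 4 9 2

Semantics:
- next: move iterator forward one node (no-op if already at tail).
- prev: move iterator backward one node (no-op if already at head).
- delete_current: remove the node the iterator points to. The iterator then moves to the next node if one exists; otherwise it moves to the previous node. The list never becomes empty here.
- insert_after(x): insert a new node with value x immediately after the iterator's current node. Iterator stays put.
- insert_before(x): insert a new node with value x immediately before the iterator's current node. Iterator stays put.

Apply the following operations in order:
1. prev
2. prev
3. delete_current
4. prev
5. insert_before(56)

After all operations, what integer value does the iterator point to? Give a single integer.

Answer: 4

Derivation:
After 1 (prev): list=[5, 4, 9, 2] cursor@5
After 2 (prev): list=[5, 4, 9, 2] cursor@5
After 3 (delete_current): list=[4, 9, 2] cursor@4
After 4 (prev): list=[4, 9, 2] cursor@4
After 5 (insert_before(56)): list=[56, 4, 9, 2] cursor@4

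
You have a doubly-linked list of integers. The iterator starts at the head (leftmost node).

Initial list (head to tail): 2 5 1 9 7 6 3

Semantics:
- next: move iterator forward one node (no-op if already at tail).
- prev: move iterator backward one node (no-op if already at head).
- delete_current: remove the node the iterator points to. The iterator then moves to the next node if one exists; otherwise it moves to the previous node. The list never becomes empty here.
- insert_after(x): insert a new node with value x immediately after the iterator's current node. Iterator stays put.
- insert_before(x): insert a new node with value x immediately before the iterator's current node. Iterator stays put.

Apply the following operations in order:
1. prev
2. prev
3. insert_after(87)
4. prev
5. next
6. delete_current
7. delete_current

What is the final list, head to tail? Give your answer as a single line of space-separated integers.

After 1 (prev): list=[2, 5, 1, 9, 7, 6, 3] cursor@2
After 2 (prev): list=[2, 5, 1, 9, 7, 6, 3] cursor@2
After 3 (insert_after(87)): list=[2, 87, 5, 1, 9, 7, 6, 3] cursor@2
After 4 (prev): list=[2, 87, 5, 1, 9, 7, 6, 3] cursor@2
After 5 (next): list=[2, 87, 5, 1, 9, 7, 6, 3] cursor@87
After 6 (delete_current): list=[2, 5, 1, 9, 7, 6, 3] cursor@5
After 7 (delete_current): list=[2, 1, 9, 7, 6, 3] cursor@1

Answer: 2 1 9 7 6 3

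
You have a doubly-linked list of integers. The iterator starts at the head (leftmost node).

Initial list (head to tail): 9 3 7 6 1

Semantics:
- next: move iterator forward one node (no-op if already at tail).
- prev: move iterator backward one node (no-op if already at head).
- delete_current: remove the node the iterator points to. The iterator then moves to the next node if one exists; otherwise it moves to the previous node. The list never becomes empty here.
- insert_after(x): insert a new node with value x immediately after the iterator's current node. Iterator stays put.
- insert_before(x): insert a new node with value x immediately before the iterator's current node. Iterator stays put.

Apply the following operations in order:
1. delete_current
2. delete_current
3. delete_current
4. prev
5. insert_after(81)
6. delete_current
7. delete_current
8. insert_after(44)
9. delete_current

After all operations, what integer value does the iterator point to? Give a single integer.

After 1 (delete_current): list=[3, 7, 6, 1] cursor@3
After 2 (delete_current): list=[7, 6, 1] cursor@7
After 3 (delete_current): list=[6, 1] cursor@6
After 4 (prev): list=[6, 1] cursor@6
After 5 (insert_after(81)): list=[6, 81, 1] cursor@6
After 6 (delete_current): list=[81, 1] cursor@81
After 7 (delete_current): list=[1] cursor@1
After 8 (insert_after(44)): list=[1, 44] cursor@1
After 9 (delete_current): list=[44] cursor@44

Answer: 44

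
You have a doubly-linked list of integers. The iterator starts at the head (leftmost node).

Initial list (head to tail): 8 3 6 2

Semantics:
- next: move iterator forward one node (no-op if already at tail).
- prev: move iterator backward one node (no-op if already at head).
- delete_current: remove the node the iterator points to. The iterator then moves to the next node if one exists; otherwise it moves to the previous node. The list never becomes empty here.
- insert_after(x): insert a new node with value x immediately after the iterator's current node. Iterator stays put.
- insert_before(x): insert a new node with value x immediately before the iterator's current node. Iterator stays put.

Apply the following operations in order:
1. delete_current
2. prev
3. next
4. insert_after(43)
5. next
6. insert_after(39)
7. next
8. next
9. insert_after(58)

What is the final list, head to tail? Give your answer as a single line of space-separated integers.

After 1 (delete_current): list=[3, 6, 2] cursor@3
After 2 (prev): list=[3, 6, 2] cursor@3
After 3 (next): list=[3, 6, 2] cursor@6
After 4 (insert_after(43)): list=[3, 6, 43, 2] cursor@6
After 5 (next): list=[3, 6, 43, 2] cursor@43
After 6 (insert_after(39)): list=[3, 6, 43, 39, 2] cursor@43
After 7 (next): list=[3, 6, 43, 39, 2] cursor@39
After 8 (next): list=[3, 6, 43, 39, 2] cursor@2
After 9 (insert_after(58)): list=[3, 6, 43, 39, 2, 58] cursor@2

Answer: 3 6 43 39 2 58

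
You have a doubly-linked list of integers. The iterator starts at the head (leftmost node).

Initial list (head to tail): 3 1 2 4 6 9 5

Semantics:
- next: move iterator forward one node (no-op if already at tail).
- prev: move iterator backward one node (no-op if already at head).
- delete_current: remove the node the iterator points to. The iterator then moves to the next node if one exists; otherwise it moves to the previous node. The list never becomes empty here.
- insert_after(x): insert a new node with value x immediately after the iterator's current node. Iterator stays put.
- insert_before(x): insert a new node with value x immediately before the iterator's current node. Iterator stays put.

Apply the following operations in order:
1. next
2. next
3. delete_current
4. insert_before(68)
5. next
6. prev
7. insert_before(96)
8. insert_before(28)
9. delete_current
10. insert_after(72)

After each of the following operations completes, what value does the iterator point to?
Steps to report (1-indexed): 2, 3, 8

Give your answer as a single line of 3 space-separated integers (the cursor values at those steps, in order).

After 1 (next): list=[3, 1, 2, 4, 6, 9, 5] cursor@1
After 2 (next): list=[3, 1, 2, 4, 6, 9, 5] cursor@2
After 3 (delete_current): list=[3, 1, 4, 6, 9, 5] cursor@4
After 4 (insert_before(68)): list=[3, 1, 68, 4, 6, 9, 5] cursor@4
After 5 (next): list=[3, 1, 68, 4, 6, 9, 5] cursor@6
After 6 (prev): list=[3, 1, 68, 4, 6, 9, 5] cursor@4
After 7 (insert_before(96)): list=[3, 1, 68, 96, 4, 6, 9, 5] cursor@4
After 8 (insert_before(28)): list=[3, 1, 68, 96, 28, 4, 6, 9, 5] cursor@4
After 9 (delete_current): list=[3, 1, 68, 96, 28, 6, 9, 5] cursor@6
After 10 (insert_after(72)): list=[3, 1, 68, 96, 28, 6, 72, 9, 5] cursor@6

Answer: 2 4 4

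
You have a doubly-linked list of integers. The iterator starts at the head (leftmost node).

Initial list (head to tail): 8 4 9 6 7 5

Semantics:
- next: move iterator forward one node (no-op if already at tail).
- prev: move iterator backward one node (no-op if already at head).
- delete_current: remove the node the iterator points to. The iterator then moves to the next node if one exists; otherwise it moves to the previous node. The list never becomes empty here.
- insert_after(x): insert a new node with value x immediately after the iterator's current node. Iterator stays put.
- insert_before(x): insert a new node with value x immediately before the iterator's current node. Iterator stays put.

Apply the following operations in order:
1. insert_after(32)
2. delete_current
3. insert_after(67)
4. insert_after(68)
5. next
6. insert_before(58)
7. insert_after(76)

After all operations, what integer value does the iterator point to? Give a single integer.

After 1 (insert_after(32)): list=[8, 32, 4, 9, 6, 7, 5] cursor@8
After 2 (delete_current): list=[32, 4, 9, 6, 7, 5] cursor@32
After 3 (insert_after(67)): list=[32, 67, 4, 9, 6, 7, 5] cursor@32
After 4 (insert_after(68)): list=[32, 68, 67, 4, 9, 6, 7, 5] cursor@32
After 5 (next): list=[32, 68, 67, 4, 9, 6, 7, 5] cursor@68
After 6 (insert_before(58)): list=[32, 58, 68, 67, 4, 9, 6, 7, 5] cursor@68
After 7 (insert_after(76)): list=[32, 58, 68, 76, 67, 4, 9, 6, 7, 5] cursor@68

Answer: 68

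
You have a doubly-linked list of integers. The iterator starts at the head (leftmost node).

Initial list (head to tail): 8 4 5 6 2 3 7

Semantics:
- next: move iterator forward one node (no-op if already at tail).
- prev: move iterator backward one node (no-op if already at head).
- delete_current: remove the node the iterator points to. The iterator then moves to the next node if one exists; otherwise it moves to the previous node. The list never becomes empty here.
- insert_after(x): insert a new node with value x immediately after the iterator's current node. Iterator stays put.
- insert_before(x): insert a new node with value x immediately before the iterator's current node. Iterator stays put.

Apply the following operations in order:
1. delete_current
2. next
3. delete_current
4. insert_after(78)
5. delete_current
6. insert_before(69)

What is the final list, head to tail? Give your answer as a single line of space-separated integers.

Answer: 4 69 78 2 3 7

Derivation:
After 1 (delete_current): list=[4, 5, 6, 2, 3, 7] cursor@4
After 2 (next): list=[4, 5, 6, 2, 3, 7] cursor@5
After 3 (delete_current): list=[4, 6, 2, 3, 7] cursor@6
After 4 (insert_after(78)): list=[4, 6, 78, 2, 3, 7] cursor@6
After 5 (delete_current): list=[4, 78, 2, 3, 7] cursor@78
After 6 (insert_before(69)): list=[4, 69, 78, 2, 3, 7] cursor@78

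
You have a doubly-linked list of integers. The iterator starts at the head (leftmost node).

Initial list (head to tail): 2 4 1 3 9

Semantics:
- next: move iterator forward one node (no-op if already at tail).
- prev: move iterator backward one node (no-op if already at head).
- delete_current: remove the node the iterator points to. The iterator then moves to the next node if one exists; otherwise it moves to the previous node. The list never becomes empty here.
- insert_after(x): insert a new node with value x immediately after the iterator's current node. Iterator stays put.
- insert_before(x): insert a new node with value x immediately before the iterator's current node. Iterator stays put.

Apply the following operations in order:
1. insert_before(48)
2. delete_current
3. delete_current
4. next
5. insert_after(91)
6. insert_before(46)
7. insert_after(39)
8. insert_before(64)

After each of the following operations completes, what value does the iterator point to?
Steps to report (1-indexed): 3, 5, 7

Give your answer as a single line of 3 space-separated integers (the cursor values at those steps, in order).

Answer: 1 3 3

Derivation:
After 1 (insert_before(48)): list=[48, 2, 4, 1, 3, 9] cursor@2
After 2 (delete_current): list=[48, 4, 1, 3, 9] cursor@4
After 3 (delete_current): list=[48, 1, 3, 9] cursor@1
After 4 (next): list=[48, 1, 3, 9] cursor@3
After 5 (insert_after(91)): list=[48, 1, 3, 91, 9] cursor@3
After 6 (insert_before(46)): list=[48, 1, 46, 3, 91, 9] cursor@3
After 7 (insert_after(39)): list=[48, 1, 46, 3, 39, 91, 9] cursor@3
After 8 (insert_before(64)): list=[48, 1, 46, 64, 3, 39, 91, 9] cursor@3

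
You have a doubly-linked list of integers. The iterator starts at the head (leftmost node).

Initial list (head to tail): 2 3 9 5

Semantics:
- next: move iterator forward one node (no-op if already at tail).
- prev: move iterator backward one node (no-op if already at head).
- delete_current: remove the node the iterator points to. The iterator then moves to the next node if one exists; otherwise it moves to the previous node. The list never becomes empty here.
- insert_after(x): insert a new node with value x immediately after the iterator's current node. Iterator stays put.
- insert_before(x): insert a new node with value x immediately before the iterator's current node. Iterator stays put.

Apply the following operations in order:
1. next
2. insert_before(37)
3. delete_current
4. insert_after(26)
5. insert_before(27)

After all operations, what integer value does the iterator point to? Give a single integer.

After 1 (next): list=[2, 3, 9, 5] cursor@3
After 2 (insert_before(37)): list=[2, 37, 3, 9, 5] cursor@3
After 3 (delete_current): list=[2, 37, 9, 5] cursor@9
After 4 (insert_after(26)): list=[2, 37, 9, 26, 5] cursor@9
After 5 (insert_before(27)): list=[2, 37, 27, 9, 26, 5] cursor@9

Answer: 9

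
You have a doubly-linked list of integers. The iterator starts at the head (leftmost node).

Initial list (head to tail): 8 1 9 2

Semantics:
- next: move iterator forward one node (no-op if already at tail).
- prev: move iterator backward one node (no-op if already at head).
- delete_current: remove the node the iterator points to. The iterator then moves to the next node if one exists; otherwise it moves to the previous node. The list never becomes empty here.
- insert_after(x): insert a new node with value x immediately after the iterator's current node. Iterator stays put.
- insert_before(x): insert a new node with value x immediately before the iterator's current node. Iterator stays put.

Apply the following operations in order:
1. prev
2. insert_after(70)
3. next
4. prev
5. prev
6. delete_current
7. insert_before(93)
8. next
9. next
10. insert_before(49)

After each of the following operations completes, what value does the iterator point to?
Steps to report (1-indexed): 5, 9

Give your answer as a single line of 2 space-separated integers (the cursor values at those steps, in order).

Answer: 8 9

Derivation:
After 1 (prev): list=[8, 1, 9, 2] cursor@8
After 2 (insert_after(70)): list=[8, 70, 1, 9, 2] cursor@8
After 3 (next): list=[8, 70, 1, 9, 2] cursor@70
After 4 (prev): list=[8, 70, 1, 9, 2] cursor@8
After 5 (prev): list=[8, 70, 1, 9, 2] cursor@8
After 6 (delete_current): list=[70, 1, 9, 2] cursor@70
After 7 (insert_before(93)): list=[93, 70, 1, 9, 2] cursor@70
After 8 (next): list=[93, 70, 1, 9, 2] cursor@1
After 9 (next): list=[93, 70, 1, 9, 2] cursor@9
After 10 (insert_before(49)): list=[93, 70, 1, 49, 9, 2] cursor@9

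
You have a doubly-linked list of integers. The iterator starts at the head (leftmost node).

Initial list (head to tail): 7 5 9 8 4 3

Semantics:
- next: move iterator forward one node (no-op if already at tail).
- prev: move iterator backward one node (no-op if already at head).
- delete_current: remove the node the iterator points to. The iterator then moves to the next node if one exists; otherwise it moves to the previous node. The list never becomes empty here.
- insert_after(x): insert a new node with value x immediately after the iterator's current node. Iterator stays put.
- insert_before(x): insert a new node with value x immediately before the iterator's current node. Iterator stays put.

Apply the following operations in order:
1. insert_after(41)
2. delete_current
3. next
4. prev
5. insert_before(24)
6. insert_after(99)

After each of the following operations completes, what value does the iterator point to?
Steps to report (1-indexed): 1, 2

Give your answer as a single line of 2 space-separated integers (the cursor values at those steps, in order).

After 1 (insert_after(41)): list=[7, 41, 5, 9, 8, 4, 3] cursor@7
After 2 (delete_current): list=[41, 5, 9, 8, 4, 3] cursor@41
After 3 (next): list=[41, 5, 9, 8, 4, 3] cursor@5
After 4 (prev): list=[41, 5, 9, 8, 4, 3] cursor@41
After 5 (insert_before(24)): list=[24, 41, 5, 9, 8, 4, 3] cursor@41
After 6 (insert_after(99)): list=[24, 41, 99, 5, 9, 8, 4, 3] cursor@41

Answer: 7 41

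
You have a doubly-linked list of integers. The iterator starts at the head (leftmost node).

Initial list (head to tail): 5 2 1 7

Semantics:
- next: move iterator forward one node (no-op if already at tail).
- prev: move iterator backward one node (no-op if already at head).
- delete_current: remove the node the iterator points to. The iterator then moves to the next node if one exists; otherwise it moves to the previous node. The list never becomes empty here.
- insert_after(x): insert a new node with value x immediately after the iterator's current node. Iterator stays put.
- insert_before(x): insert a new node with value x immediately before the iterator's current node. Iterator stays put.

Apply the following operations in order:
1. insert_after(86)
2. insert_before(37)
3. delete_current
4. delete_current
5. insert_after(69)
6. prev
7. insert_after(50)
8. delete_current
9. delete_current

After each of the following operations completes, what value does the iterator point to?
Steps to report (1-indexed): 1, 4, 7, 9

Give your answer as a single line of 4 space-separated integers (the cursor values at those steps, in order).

After 1 (insert_after(86)): list=[5, 86, 2, 1, 7] cursor@5
After 2 (insert_before(37)): list=[37, 5, 86, 2, 1, 7] cursor@5
After 3 (delete_current): list=[37, 86, 2, 1, 7] cursor@86
After 4 (delete_current): list=[37, 2, 1, 7] cursor@2
After 5 (insert_after(69)): list=[37, 2, 69, 1, 7] cursor@2
After 6 (prev): list=[37, 2, 69, 1, 7] cursor@37
After 7 (insert_after(50)): list=[37, 50, 2, 69, 1, 7] cursor@37
After 8 (delete_current): list=[50, 2, 69, 1, 7] cursor@50
After 9 (delete_current): list=[2, 69, 1, 7] cursor@2

Answer: 5 2 37 2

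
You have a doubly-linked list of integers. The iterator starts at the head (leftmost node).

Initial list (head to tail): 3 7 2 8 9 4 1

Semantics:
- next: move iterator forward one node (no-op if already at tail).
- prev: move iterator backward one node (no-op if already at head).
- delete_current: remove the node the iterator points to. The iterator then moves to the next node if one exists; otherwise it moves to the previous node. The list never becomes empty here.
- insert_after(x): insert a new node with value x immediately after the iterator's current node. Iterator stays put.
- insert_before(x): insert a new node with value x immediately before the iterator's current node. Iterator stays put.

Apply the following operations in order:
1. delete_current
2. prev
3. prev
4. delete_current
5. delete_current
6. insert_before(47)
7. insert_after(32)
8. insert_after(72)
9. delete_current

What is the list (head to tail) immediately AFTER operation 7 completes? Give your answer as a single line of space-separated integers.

Answer: 47 8 32 9 4 1

Derivation:
After 1 (delete_current): list=[7, 2, 8, 9, 4, 1] cursor@7
After 2 (prev): list=[7, 2, 8, 9, 4, 1] cursor@7
After 3 (prev): list=[7, 2, 8, 9, 4, 1] cursor@7
After 4 (delete_current): list=[2, 8, 9, 4, 1] cursor@2
After 5 (delete_current): list=[8, 9, 4, 1] cursor@8
After 6 (insert_before(47)): list=[47, 8, 9, 4, 1] cursor@8
After 7 (insert_after(32)): list=[47, 8, 32, 9, 4, 1] cursor@8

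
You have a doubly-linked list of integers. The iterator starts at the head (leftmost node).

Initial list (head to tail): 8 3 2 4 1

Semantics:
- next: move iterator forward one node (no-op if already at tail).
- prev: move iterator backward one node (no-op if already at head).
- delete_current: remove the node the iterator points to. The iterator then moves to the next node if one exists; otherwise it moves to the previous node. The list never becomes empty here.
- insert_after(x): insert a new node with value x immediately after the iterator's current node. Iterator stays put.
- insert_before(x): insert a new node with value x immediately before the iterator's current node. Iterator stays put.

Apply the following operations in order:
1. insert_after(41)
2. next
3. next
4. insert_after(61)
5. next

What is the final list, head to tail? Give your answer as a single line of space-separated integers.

Answer: 8 41 3 61 2 4 1

Derivation:
After 1 (insert_after(41)): list=[8, 41, 3, 2, 4, 1] cursor@8
After 2 (next): list=[8, 41, 3, 2, 4, 1] cursor@41
After 3 (next): list=[8, 41, 3, 2, 4, 1] cursor@3
After 4 (insert_after(61)): list=[8, 41, 3, 61, 2, 4, 1] cursor@3
After 5 (next): list=[8, 41, 3, 61, 2, 4, 1] cursor@61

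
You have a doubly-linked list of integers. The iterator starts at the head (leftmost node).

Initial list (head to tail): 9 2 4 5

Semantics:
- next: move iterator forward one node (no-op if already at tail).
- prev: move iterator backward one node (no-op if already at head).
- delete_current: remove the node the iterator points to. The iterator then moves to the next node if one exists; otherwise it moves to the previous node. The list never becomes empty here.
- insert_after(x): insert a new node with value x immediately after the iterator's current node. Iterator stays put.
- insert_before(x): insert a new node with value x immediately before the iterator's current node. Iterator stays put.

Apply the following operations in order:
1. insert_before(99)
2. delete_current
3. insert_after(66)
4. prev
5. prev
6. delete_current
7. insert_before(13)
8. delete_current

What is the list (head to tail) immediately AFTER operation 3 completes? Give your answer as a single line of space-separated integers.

Answer: 99 2 66 4 5

Derivation:
After 1 (insert_before(99)): list=[99, 9, 2, 4, 5] cursor@9
After 2 (delete_current): list=[99, 2, 4, 5] cursor@2
After 3 (insert_after(66)): list=[99, 2, 66, 4, 5] cursor@2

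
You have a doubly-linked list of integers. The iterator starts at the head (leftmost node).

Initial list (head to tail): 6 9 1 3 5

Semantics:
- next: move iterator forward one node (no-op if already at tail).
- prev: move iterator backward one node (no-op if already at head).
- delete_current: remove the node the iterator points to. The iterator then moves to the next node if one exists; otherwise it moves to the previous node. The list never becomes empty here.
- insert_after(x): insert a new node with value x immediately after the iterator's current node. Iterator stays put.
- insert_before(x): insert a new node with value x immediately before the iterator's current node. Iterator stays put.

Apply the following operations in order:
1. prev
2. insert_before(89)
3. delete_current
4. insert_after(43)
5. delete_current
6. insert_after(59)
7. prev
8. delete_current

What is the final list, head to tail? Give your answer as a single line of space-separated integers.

After 1 (prev): list=[6, 9, 1, 3, 5] cursor@6
After 2 (insert_before(89)): list=[89, 6, 9, 1, 3, 5] cursor@6
After 3 (delete_current): list=[89, 9, 1, 3, 5] cursor@9
After 4 (insert_after(43)): list=[89, 9, 43, 1, 3, 5] cursor@9
After 5 (delete_current): list=[89, 43, 1, 3, 5] cursor@43
After 6 (insert_after(59)): list=[89, 43, 59, 1, 3, 5] cursor@43
After 7 (prev): list=[89, 43, 59, 1, 3, 5] cursor@89
After 8 (delete_current): list=[43, 59, 1, 3, 5] cursor@43

Answer: 43 59 1 3 5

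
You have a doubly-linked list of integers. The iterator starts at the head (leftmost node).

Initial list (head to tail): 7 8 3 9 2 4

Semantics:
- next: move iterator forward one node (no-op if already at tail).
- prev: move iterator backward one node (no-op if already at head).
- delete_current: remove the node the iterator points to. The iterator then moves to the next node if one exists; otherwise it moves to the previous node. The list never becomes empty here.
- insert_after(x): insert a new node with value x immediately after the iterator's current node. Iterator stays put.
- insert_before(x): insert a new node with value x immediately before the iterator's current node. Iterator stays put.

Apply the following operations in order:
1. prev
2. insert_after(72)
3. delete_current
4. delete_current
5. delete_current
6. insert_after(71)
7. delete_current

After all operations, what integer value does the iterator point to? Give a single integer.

After 1 (prev): list=[7, 8, 3, 9, 2, 4] cursor@7
After 2 (insert_after(72)): list=[7, 72, 8, 3, 9, 2, 4] cursor@7
After 3 (delete_current): list=[72, 8, 3, 9, 2, 4] cursor@72
After 4 (delete_current): list=[8, 3, 9, 2, 4] cursor@8
After 5 (delete_current): list=[3, 9, 2, 4] cursor@3
After 6 (insert_after(71)): list=[3, 71, 9, 2, 4] cursor@3
After 7 (delete_current): list=[71, 9, 2, 4] cursor@71

Answer: 71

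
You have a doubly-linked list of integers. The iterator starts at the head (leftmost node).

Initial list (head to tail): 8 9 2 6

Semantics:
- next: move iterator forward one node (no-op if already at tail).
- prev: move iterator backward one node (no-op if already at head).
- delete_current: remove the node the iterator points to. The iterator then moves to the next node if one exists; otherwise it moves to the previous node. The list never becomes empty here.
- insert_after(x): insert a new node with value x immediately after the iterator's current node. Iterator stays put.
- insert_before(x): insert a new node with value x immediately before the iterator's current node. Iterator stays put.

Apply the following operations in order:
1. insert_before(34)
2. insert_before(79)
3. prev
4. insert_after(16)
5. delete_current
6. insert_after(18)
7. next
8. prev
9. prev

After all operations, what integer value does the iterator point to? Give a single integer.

Answer: 34

Derivation:
After 1 (insert_before(34)): list=[34, 8, 9, 2, 6] cursor@8
After 2 (insert_before(79)): list=[34, 79, 8, 9, 2, 6] cursor@8
After 3 (prev): list=[34, 79, 8, 9, 2, 6] cursor@79
After 4 (insert_after(16)): list=[34, 79, 16, 8, 9, 2, 6] cursor@79
After 5 (delete_current): list=[34, 16, 8, 9, 2, 6] cursor@16
After 6 (insert_after(18)): list=[34, 16, 18, 8, 9, 2, 6] cursor@16
After 7 (next): list=[34, 16, 18, 8, 9, 2, 6] cursor@18
After 8 (prev): list=[34, 16, 18, 8, 9, 2, 6] cursor@16
After 9 (prev): list=[34, 16, 18, 8, 9, 2, 6] cursor@34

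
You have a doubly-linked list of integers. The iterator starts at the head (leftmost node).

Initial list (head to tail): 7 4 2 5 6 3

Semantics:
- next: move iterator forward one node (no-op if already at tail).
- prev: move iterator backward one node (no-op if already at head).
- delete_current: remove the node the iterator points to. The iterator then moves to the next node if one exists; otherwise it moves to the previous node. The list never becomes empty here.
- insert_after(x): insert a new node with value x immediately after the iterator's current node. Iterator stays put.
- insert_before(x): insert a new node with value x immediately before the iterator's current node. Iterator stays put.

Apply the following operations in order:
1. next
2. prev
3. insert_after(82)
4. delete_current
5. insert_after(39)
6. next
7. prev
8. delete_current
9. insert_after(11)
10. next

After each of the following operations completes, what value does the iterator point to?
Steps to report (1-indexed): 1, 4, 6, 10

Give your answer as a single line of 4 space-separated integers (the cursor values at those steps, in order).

After 1 (next): list=[7, 4, 2, 5, 6, 3] cursor@4
After 2 (prev): list=[7, 4, 2, 5, 6, 3] cursor@7
After 3 (insert_after(82)): list=[7, 82, 4, 2, 5, 6, 3] cursor@7
After 4 (delete_current): list=[82, 4, 2, 5, 6, 3] cursor@82
After 5 (insert_after(39)): list=[82, 39, 4, 2, 5, 6, 3] cursor@82
After 6 (next): list=[82, 39, 4, 2, 5, 6, 3] cursor@39
After 7 (prev): list=[82, 39, 4, 2, 5, 6, 3] cursor@82
After 8 (delete_current): list=[39, 4, 2, 5, 6, 3] cursor@39
After 9 (insert_after(11)): list=[39, 11, 4, 2, 5, 6, 3] cursor@39
After 10 (next): list=[39, 11, 4, 2, 5, 6, 3] cursor@11

Answer: 4 82 39 11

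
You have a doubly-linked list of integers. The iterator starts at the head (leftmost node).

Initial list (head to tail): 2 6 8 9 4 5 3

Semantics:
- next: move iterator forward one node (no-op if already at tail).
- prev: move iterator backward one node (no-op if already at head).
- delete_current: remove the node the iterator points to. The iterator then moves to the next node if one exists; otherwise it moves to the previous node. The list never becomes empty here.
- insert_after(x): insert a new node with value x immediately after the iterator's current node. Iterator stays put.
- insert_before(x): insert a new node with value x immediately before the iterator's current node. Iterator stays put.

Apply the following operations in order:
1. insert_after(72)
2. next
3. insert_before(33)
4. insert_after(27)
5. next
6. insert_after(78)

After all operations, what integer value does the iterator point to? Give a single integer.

After 1 (insert_after(72)): list=[2, 72, 6, 8, 9, 4, 5, 3] cursor@2
After 2 (next): list=[2, 72, 6, 8, 9, 4, 5, 3] cursor@72
After 3 (insert_before(33)): list=[2, 33, 72, 6, 8, 9, 4, 5, 3] cursor@72
After 4 (insert_after(27)): list=[2, 33, 72, 27, 6, 8, 9, 4, 5, 3] cursor@72
After 5 (next): list=[2, 33, 72, 27, 6, 8, 9, 4, 5, 3] cursor@27
After 6 (insert_after(78)): list=[2, 33, 72, 27, 78, 6, 8, 9, 4, 5, 3] cursor@27

Answer: 27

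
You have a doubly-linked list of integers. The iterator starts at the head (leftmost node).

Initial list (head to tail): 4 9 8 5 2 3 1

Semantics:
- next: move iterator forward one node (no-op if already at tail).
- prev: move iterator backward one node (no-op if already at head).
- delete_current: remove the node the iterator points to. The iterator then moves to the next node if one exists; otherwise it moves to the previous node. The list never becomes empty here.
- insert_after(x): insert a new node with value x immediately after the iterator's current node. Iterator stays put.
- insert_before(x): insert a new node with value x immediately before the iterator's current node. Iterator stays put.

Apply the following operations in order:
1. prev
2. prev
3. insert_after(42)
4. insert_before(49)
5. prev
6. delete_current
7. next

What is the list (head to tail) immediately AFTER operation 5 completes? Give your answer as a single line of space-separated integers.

Answer: 49 4 42 9 8 5 2 3 1

Derivation:
After 1 (prev): list=[4, 9, 8, 5, 2, 3, 1] cursor@4
After 2 (prev): list=[4, 9, 8, 5, 2, 3, 1] cursor@4
After 3 (insert_after(42)): list=[4, 42, 9, 8, 5, 2, 3, 1] cursor@4
After 4 (insert_before(49)): list=[49, 4, 42, 9, 8, 5, 2, 3, 1] cursor@4
After 5 (prev): list=[49, 4, 42, 9, 8, 5, 2, 3, 1] cursor@49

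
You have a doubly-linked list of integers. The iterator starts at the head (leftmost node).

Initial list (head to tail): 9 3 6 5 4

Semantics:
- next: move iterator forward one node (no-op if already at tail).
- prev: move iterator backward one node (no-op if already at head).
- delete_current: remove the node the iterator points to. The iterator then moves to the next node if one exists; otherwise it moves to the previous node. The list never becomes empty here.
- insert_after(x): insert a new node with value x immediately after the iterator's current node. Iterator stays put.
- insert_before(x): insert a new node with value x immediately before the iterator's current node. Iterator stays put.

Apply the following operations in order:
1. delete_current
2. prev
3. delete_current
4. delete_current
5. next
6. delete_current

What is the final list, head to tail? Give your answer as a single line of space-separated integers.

Answer: 5

Derivation:
After 1 (delete_current): list=[3, 6, 5, 4] cursor@3
After 2 (prev): list=[3, 6, 5, 4] cursor@3
After 3 (delete_current): list=[6, 5, 4] cursor@6
After 4 (delete_current): list=[5, 4] cursor@5
After 5 (next): list=[5, 4] cursor@4
After 6 (delete_current): list=[5] cursor@5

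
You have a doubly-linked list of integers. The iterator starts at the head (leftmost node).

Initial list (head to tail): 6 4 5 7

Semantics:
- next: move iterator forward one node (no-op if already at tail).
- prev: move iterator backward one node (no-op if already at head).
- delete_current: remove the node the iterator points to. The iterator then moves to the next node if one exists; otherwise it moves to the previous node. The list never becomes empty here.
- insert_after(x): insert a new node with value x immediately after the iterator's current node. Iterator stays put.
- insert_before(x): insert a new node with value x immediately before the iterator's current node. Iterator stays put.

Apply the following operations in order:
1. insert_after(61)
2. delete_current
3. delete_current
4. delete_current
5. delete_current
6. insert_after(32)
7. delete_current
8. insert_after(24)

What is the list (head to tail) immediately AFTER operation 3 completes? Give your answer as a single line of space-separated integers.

Answer: 4 5 7

Derivation:
After 1 (insert_after(61)): list=[6, 61, 4, 5, 7] cursor@6
After 2 (delete_current): list=[61, 4, 5, 7] cursor@61
After 3 (delete_current): list=[4, 5, 7] cursor@4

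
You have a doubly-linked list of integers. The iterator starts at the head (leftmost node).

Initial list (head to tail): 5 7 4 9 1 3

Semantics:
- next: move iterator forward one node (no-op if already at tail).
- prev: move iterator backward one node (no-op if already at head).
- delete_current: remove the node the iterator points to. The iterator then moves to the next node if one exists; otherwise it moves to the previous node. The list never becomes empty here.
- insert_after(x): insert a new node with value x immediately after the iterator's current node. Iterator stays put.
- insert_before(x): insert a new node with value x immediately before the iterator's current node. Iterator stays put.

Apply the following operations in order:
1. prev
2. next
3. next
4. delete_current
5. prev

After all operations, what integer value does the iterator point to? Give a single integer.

After 1 (prev): list=[5, 7, 4, 9, 1, 3] cursor@5
After 2 (next): list=[5, 7, 4, 9, 1, 3] cursor@7
After 3 (next): list=[5, 7, 4, 9, 1, 3] cursor@4
After 4 (delete_current): list=[5, 7, 9, 1, 3] cursor@9
After 5 (prev): list=[5, 7, 9, 1, 3] cursor@7

Answer: 7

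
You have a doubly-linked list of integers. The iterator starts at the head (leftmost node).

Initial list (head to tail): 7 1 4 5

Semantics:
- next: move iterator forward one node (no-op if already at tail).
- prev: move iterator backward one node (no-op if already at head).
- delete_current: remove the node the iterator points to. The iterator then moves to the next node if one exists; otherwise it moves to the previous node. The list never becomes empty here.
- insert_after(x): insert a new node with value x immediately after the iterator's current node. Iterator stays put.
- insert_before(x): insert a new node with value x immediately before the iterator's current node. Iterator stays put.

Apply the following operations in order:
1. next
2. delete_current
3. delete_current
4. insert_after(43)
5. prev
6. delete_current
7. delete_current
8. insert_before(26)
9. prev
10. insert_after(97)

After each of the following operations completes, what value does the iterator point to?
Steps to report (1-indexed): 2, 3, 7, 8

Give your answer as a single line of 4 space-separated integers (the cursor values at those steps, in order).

After 1 (next): list=[7, 1, 4, 5] cursor@1
After 2 (delete_current): list=[7, 4, 5] cursor@4
After 3 (delete_current): list=[7, 5] cursor@5
After 4 (insert_after(43)): list=[7, 5, 43] cursor@5
After 5 (prev): list=[7, 5, 43] cursor@7
After 6 (delete_current): list=[5, 43] cursor@5
After 7 (delete_current): list=[43] cursor@43
After 8 (insert_before(26)): list=[26, 43] cursor@43
After 9 (prev): list=[26, 43] cursor@26
After 10 (insert_after(97)): list=[26, 97, 43] cursor@26

Answer: 4 5 43 43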